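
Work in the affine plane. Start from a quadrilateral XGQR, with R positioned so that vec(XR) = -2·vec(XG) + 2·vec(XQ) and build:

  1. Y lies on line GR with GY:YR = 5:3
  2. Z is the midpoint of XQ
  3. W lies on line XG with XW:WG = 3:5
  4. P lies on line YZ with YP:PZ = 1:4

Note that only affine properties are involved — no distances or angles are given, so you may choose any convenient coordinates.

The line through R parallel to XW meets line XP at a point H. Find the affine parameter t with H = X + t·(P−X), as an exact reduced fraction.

t = 20/11

Set X = (0, 0), G = (1, 0), Q = (0, 1), R = (-2, 2); any affine frame gives the same invariant.
1. Y lies on line GR with GY:YR = 5:3 ⇒ Y = (-7/8, 5/4)
2. Z is the midpoint of XQ ⇒ Z = (0, 1/2)
3. W lies on line XG with XW:WG = 3:5 ⇒ W = (3/8, 0)
4. P lies on line YZ with YP:PZ = 1:4 ⇒ P = (-7/10, 11/10)
through R parallel to XW: direction (3/8, 0); meets XP at H = (-14/11, 2)
H = X + t·(P−X) with t = 20/11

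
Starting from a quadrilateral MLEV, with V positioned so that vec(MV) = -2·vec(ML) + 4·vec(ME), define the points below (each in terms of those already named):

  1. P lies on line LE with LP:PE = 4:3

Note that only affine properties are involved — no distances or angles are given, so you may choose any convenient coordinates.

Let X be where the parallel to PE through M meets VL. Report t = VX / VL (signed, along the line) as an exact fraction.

t = 2

Choose coordinates M = (0, 0), L = (1, 0), E = (0, 1), V = (-2, 4).
1. P lies on line LE with LP:PE = 4:3 ⇒ P = (3/7, 4/7)
through M parallel to PE: direction (-3/7, 3/7); meets VL at X = (4, -4)
X = V + t·(L−V) with t = 2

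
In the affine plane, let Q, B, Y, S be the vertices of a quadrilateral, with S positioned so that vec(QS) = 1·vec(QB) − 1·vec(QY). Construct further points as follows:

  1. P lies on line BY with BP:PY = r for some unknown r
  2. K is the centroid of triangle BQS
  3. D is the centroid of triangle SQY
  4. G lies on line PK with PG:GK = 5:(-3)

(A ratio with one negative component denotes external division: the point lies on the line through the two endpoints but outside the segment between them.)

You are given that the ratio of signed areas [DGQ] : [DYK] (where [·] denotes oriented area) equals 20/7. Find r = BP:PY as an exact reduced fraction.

Set Q = (0, 0), B = (1, 0), Y = (0, 1), S = (1, -1); any affine frame gives the same invariant.
1. With BP:PY = r, write λ = r/(r+1) so P = B + λ·(Y−B); P is affine-linear in λ
2. K is the centroid of triangle BQS ⇒ K = (2/3, -1/3)
3. D is the centroid of triangle SQY ⇒ D = (1/3, 0)
4. G lies on line PK with PG:GK = 5:(-3) ⇒ G is an affine combination of earlier points and hence also affine-linear in λ
Every point depending on P is an affine combination of P and λ-independent points, so each such coordinate is linear in λ; the λ² term in each signed area is a multiple of (Y−B)×(Y−B) = 0, so 2·[DGQ] and 2·[DYK] are each linear in λ. Evaluating at λ=0 and λ=1:
  2·[DGQ] = -1/2·λ − 5/18,   2·[DYK] = -2/9
So [DGQ]:[DYK] = (-1/2·λ − 5/18) / (-2/9). Setting this equal to 20/7:
  -1/2·λ − 5/18 = 20/7·(-2/9)  ⇒  λ = 5/7
Then r = λ/(1−λ) = (5/7)/(2/7) = 5/2. Check: with r = 5/2, P = (2/7, 5/7) and [DGQ]:[DYK] = 20/7 as required.

r = 5/2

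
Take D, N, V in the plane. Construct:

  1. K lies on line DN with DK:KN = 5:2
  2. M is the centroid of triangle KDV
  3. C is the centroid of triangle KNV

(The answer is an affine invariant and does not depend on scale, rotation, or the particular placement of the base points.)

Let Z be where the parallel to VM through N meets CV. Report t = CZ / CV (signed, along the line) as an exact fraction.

t = -13/14

Choose coordinates D = (0, 0), N = (1, 0), V = (0, 1).
1. K lies on line DN with DK:KN = 5:2 ⇒ K = (5/7, 0)
2. M is the centroid of triangle KDV ⇒ M = (5/21, 1/3)
3. C is the centroid of triangle KNV ⇒ C = (4/7, 1/3)
through N parallel to VM: direction (5/21, -2/3); meets CV at Z = (54/49, -2/7)
Z = C + t·(V−C) with t = -13/14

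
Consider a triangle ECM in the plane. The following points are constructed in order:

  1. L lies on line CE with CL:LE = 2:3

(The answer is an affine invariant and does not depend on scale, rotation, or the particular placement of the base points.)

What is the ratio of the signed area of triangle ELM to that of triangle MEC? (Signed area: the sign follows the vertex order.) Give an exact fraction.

Assign E = (0, 0), C = (1, 0), M = (0, 1) — the answer is frame-independent, so this choice is without loss of generality.
1. L lies on line CE with CL:LE = 2:3 ⇒ L = (3/5, 0)
2·[ELM] = 3/5, 2·[MEC] = 1
[ELM]:[MEC] = 3/5:1 = 3/5

[ELM]:[MEC] = 3/5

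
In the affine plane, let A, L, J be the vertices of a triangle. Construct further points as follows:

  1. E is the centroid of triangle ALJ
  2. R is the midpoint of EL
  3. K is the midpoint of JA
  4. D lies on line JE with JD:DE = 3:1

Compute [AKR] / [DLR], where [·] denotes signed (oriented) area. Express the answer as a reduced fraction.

[AKR]:[DLR] = 8

Assign A = (0, 0), L = (1, 0), J = (0, 1) — the answer is frame-independent, so this choice is without loss of generality.
1. E is the centroid of triangle ALJ ⇒ E = (1/3, 1/3)
2. R is the midpoint of EL ⇒ R = (2/3, 1/6)
3. K is the midpoint of JA ⇒ K = (0, 1/2)
4. D lies on line JE with JD:DE = 3:1 ⇒ D = (1/4, 1/2)
2·[AKR] = -1/3, 2·[DLR] = -1/24
[AKR]:[DLR] = -1/3:-1/24 = 8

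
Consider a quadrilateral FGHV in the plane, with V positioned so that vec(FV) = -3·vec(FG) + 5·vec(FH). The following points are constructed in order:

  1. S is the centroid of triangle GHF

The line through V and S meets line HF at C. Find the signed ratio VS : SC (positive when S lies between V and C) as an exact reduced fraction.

Choose coordinates F = (0, 0), G = (1, 0), H = (0, 1), V = (-3, 5).
1. S is the centroid of triangle GHF ⇒ S = (1/3, 1/3)
line VS meets HF at C = (0, 4/5)
S = V + t·(C−V) with t = 10/9, so VS:SC = 10/9:-1/9

VS:SC = -10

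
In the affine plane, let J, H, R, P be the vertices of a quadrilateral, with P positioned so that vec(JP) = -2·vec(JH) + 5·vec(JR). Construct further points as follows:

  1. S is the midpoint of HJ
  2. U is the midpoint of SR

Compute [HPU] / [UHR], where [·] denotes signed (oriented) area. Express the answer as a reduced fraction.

[HPU]:[UHR] = 9

Choose coordinates J = (0, 0), H = (1, 0), R = (0, 1), P = (-2, 5).
1. S is the midpoint of HJ ⇒ S = (1/2, 0)
2. U is the midpoint of SR ⇒ U = (1/4, 1/2)
2·[HPU] = 9/4, 2·[UHR] = 1/4
[HPU]:[UHR] = 9/4:1/4 = 9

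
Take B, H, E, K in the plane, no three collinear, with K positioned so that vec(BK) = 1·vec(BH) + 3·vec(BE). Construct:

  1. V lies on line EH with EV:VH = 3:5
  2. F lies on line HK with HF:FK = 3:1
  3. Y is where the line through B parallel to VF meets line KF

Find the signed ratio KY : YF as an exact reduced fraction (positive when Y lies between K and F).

Choose coordinates B = (0, 0), H = (1, 0), E = (0, 1), K = (1, 3).
1. V lies on line EH with EV:VH = 3:5 ⇒ V = (3/8, 5/8)
2. F lies on line HK with HF:FK = 3:1 ⇒ F = (1, 9/4)
3. Y is where the line through B parallel to VF meets line KF ⇒ Y = (1, 13/5)
Y = K + t·(F−K) with t = 8/15, so KY:YF = t:(1−t) = 8/15:7/15

KY:YF = 8/7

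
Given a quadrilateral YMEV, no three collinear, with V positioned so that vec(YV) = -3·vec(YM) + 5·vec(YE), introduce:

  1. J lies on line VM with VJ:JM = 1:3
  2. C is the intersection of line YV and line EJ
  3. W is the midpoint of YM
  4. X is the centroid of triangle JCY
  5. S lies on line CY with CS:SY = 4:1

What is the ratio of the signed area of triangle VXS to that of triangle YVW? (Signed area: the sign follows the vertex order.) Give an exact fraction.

Assign Y = (0, 0), M = (1, 0), E = (0, 1), V = (-3, 5) — the answer is frame-independent, so this choice is without loss of generality.
1. J lies on line VM with VJ:JM = 1:3 ⇒ J = (-2, 15/4)
2. C is the intersection of line YV and line EJ ⇒ C = (-24/7, 40/7)
3. W is the midpoint of YM ⇒ W = (1/2, 0)
4. X is the centroid of triangle JCY ⇒ X = (-38/21, 265/84)
5. S lies on line CY with CS:SY = 4:1 ⇒ S = (-24/35, 8/7)
2·[VXS] = -9/28, 2·[YVW] = -5/2
[VXS]:[YVW] = -9/28:-5/2 = 9/70

[VXS]:[YVW] = 9/70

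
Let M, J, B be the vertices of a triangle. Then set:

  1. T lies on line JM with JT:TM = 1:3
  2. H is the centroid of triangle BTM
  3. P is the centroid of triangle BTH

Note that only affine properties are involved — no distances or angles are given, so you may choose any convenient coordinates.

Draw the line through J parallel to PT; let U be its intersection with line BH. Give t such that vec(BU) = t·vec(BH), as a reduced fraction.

Work in coordinates with M = (0, 0), J = (1, 0), B = (0, 1).
1. T lies on line JM with JT:TM = 1:3 ⇒ T = (3/4, 0)
2. H is the centroid of triangle BTM ⇒ H = (1/4, 1/3)
3. P is the centroid of triangle BTH ⇒ P = (1/3, 4/9)
through J parallel to PT: direction (5/12, -4/9); meets BH at U = (-1/24, 10/9)
U = B + t·(H−B) with t = -1/6

t = -1/6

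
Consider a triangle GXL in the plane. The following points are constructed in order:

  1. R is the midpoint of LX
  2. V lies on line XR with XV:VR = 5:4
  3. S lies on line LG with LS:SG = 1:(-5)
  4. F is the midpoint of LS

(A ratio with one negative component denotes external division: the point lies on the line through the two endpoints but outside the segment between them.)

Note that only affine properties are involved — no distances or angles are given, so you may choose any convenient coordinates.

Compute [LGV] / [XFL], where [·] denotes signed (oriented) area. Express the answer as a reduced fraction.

Work in coordinates with G = (0, 0), X = (1, 0), L = (0, 1).
1. R is the midpoint of LX ⇒ R = (1/2, 1/2)
2. V lies on line XR with XV:VR = 5:4 ⇒ V = (13/18, 5/18)
3. S lies on line LG with LS:SG = 1:(-5) ⇒ S = (0, 5/4)
4. F is the midpoint of LS ⇒ F = (0, 9/8)
2·[LGV] = 13/18, 2·[XFL] = 1/8
[LGV]:[XFL] = 13/18:1/8 = 52/9

[LGV]:[XFL] = 52/9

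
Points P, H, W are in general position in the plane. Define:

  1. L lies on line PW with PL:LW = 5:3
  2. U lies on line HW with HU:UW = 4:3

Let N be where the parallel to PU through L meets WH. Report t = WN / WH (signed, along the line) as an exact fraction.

Set P = (0, 0), H = (1, 0), W = (0, 1); any affine frame gives the same invariant.
1. L lies on line PW with PL:LW = 5:3 ⇒ L = (0, 5/8)
2. U lies on line HW with HU:UW = 4:3 ⇒ U = (3/7, 4/7)
through L parallel to PU: direction (3/7, 4/7); meets WH at N = (9/56, 47/56)
N = W + t·(H−W) with t = 9/56

t = 9/56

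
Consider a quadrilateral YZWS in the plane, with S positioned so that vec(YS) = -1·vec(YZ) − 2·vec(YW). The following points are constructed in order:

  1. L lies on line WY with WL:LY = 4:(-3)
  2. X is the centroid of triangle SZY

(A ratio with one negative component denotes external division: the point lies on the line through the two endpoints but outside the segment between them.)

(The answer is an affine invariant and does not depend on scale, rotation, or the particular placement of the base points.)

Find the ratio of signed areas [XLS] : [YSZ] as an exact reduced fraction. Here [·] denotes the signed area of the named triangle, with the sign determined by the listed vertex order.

[XLS]:[YSZ] = -7/6

Choose coordinates Y = (0, 0), Z = (1, 0), W = (0, 1), S = (-1, -2).
1. L lies on line WY with WL:LY = 4:(-3) ⇒ L = (0, -3)
2. X is the centroid of triangle SZY ⇒ X = (0, -2/3)
2·[XLS] = -7/3, 2·[YSZ] = 2
[XLS]:[YSZ] = -7/3:2 = -7/6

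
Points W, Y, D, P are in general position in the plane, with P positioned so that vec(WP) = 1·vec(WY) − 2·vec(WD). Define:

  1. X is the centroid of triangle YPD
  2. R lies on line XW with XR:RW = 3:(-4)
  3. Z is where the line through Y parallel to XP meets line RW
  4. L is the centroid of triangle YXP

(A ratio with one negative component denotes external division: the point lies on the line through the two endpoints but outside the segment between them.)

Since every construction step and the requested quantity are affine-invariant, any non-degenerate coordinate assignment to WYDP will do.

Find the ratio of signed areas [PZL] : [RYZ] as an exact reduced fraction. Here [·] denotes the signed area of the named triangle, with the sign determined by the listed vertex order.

Work in coordinates with W = (0, 0), Y = (1, 0), D = (0, 1), P = (1, -2).
1. X is the centroid of triangle YPD ⇒ X = (2/3, -1/3)
2. R lies on line XW with XR:RW = 3:(-4) ⇒ R = (8/3, -4/3)
3. Z is where the line through Y parallel to XP meets line RW ⇒ Z = (10/9, -5/9)
4. L is the centroid of triangle YXP ⇒ L = (8/9, -7/9)
2·[PZL] = 8/27, 2·[RYZ] = 7/9
[PZL]:[RYZ] = 8/27:7/9 = 8/21

[PZL]:[RYZ] = 8/21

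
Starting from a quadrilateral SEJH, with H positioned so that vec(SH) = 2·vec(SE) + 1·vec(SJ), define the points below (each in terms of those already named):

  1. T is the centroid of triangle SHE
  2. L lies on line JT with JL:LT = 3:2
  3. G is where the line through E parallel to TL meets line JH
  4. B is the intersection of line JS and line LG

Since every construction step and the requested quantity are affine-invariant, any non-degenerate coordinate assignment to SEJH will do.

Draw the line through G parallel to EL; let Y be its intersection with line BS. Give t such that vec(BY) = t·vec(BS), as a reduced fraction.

Set S = (0, 0), E = (1, 0), J = (0, 1), H = (2, 1); any affine frame gives the same invariant.
1. T is the centroid of triangle SHE ⇒ T = (1, 1/3)
2. L lies on line JT with JL:LT = 3:2 ⇒ L = (3/5, 3/5)
3. G is where the line through E parallel to TL meets line JH ⇒ G = (-1/2, 1)
4. B is the intersection of line JS and line LG ⇒ B = (0, 9/11)
through G parallel to EL: direction (-2/5, 3/5); meets BS at Y = (0, 1/4)
Y = B + t·(S−B) with t = 25/36

t = 25/36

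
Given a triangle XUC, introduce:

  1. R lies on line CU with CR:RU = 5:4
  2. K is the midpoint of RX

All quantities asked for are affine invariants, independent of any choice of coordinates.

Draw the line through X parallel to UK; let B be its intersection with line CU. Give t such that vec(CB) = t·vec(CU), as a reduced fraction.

t = 13/9

Choose coordinates X = (0, 0), U = (1, 0), C = (0, 1).
1. R lies on line CU with CR:RU = 5:4 ⇒ R = (5/9, 4/9)
2. K is the midpoint of RX ⇒ K = (5/18, 2/9)
through X parallel to UK: direction (-13/18, 2/9); meets CU at B = (13/9, -4/9)
B = C + t·(U−C) with t = 13/9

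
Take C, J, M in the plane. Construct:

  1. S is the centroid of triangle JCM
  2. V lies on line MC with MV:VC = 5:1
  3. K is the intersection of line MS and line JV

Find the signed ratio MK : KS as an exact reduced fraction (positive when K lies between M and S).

Choose coordinates C = (0, 0), J = (1, 0), M = (0, 1).
1. S is the centroid of triangle JCM ⇒ S = (1/3, 1/3)
2. V lies on line MC with MV:VC = 5:1 ⇒ V = (0, 1/6)
3. K is the intersection of line MS and line JV ⇒ K = (5/11, 1/11)
K = M + t·(S−M) with t = 15/11, so MK:KS = t:(1−t) = 15/11:-4/11

MK:KS = -15/4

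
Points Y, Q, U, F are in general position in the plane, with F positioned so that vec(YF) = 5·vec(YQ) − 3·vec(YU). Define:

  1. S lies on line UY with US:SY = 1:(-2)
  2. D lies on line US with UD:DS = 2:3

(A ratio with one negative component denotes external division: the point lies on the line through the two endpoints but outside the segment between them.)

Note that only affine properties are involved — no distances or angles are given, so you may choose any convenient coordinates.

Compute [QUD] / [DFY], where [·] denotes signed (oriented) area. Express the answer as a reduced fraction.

[QUD]:[DFY] = 2/35

Assign Y = (0, 0), Q = (1, 0), U = (0, 1), F = (5, -3) — the answer is frame-independent, so this choice is without loss of generality.
1. S lies on line UY with US:SY = 1:(-2) ⇒ S = (0, 2)
2. D lies on line US with UD:DS = 2:3 ⇒ D = (0, 7/5)
2·[QUD] = -2/5, 2·[DFY] = -7
[QUD]:[DFY] = -2/5:-7 = 2/35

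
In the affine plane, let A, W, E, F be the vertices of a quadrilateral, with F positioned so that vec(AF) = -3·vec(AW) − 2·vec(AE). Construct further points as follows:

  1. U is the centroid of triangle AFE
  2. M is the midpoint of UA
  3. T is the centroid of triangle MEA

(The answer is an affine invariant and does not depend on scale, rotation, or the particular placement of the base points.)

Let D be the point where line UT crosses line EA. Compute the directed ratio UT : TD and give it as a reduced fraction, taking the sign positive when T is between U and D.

Work in coordinates with A = (0, 0), W = (1, 0), E = (0, 1), F = (-3, -2).
1. U is the centroid of triangle AFE ⇒ U = (-1, -1/3)
2. M is the midpoint of UA ⇒ M = (-1/2, -1/6)
3. T is the centroid of triangle MEA ⇒ T = (-1/6, 5/18)
line UT meets EA at D = (0, 2/5)
T = U + t·(D−U) with t = 5/6, so UT:TD = 5/6:1/6

UT:TD = 5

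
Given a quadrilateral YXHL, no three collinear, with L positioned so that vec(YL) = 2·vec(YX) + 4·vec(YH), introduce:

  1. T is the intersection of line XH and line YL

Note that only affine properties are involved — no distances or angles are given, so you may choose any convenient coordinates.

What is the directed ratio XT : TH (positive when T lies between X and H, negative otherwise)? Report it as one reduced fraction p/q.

XT:TH = 2

Set Y = (0, 0), X = (1, 0), H = (0, 1), L = (2, 4); any affine frame gives the same invariant.
1. T is the intersection of line XH and line YL ⇒ T = (1/3, 2/3)
T = X + t·(H−X) with t = 2/3, so XT:TH = t:(1−t) = 2/3:1/3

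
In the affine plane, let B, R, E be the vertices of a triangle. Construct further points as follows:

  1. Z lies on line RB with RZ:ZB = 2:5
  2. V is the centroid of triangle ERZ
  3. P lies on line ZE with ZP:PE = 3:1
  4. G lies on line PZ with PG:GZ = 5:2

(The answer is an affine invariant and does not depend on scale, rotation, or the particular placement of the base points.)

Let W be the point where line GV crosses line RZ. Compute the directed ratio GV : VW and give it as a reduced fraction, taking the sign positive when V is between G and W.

GV:VW = -5/14

Assign B = (0, 0), R = (1, 0), E = (0, 1) — the answer is frame-independent, so this choice is without loss of generality.
1. Z lies on line RB with RZ:ZB = 2:5 ⇒ Z = (5/7, 0)
2. V is the centroid of triangle ERZ ⇒ V = (4/7, 1/3)
3. P lies on line ZE with ZP:PE = 3:1 ⇒ P = (5/28, 3/4)
4. G lies on line PZ with PG:GZ = 5:2 ⇒ G = (55/98, 3/14)
line GV meets RZ at W = (19/35, 0)
V = G + t·(W−G) with t = -5/9, so GV:VW = -5/9:14/9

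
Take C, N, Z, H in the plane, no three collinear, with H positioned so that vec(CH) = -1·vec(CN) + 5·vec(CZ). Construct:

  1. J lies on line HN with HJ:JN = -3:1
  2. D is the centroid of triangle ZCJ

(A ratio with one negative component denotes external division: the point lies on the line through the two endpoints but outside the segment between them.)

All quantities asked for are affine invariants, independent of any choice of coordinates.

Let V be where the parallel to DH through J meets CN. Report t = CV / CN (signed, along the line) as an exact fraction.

Work in coordinates with C = (0, 0), N = (1, 0), Z = (0, 1), H = (-1, 5).
1. J lies on line HN with HJ:JN = -3:1 ⇒ J = (2, -5/2)
2. D is the centroid of triangle ZCJ ⇒ D = (2/3, -1/2)
through J parallel to DH: direction (-5/3, 11/2); meets CN at V = (41/33, 0)
V = C + t·(N−C) with t = 41/33

t = 41/33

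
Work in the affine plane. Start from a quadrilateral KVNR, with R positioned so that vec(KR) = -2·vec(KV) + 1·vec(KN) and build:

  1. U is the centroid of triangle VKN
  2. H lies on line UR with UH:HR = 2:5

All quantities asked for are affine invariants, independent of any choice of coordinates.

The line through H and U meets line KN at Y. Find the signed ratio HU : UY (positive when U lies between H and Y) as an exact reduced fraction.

HU:UY = -2

Assign K = (0, 0), V = (1, 0), N = (0, 1), R = (-2, 1) — the answer is frame-independent, so this choice is without loss of generality.
1. U is the centroid of triangle VKN ⇒ U = (1/3, 1/3)
2. H lies on line UR with UH:HR = 2:5 ⇒ H = (-1/3, 11/21)
line HU meets KN at Y = (0, 3/7)
U = H + t·(Y−H) with t = 2, so HU:UY = 2:-1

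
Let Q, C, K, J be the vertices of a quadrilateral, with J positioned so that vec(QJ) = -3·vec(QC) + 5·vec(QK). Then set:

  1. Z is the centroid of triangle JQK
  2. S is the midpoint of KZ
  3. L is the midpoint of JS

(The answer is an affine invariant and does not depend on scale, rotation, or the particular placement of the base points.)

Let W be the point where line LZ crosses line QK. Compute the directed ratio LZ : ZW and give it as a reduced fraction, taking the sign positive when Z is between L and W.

LZ:ZW = 3/4

Set Q = (0, 0), C = (1, 0), K = (0, 1), J = (-3, 5); any affine frame gives the same invariant.
1. Z is the centroid of triangle JQK ⇒ Z = (-1, 2)
2. S is the midpoint of KZ ⇒ S = (-1/2, 3/2)
3. L is the midpoint of JS ⇒ L = (-7/4, 13/4)
line LZ meets QK at W = (0, 1/3)
Z = L + t·(W−L) with t = 3/7, so LZ:ZW = 3/7:4/7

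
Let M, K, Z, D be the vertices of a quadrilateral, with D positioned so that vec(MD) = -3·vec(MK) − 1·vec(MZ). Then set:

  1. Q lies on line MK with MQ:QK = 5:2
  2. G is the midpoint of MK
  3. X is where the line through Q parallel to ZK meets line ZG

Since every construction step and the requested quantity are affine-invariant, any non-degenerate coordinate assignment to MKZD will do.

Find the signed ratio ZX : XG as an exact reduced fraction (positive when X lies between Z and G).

ZX:XG = 4/3

Assign M = (0, 0), K = (1, 0), Z = (0, 1), D = (-3, -1) — the answer is frame-independent, so this choice is without loss of generality.
1. Q lies on line MK with MQ:QK = 5:2 ⇒ Q = (5/7, 0)
2. G is the midpoint of MK ⇒ G = (1/2, 0)
3. X is where the line through Q parallel to ZK meets line ZG ⇒ X = (2/7, 3/7)
X = Z + t·(G−Z) with t = 4/7, so ZX:XG = t:(1−t) = 4/7:3/7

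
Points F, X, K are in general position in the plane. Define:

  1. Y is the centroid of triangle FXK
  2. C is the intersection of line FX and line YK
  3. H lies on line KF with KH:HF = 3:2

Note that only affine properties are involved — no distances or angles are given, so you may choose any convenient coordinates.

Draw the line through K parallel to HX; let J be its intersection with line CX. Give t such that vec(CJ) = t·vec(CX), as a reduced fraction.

t = 4

Set F = (0, 0), X = (1, 0), K = (0, 1); any affine frame gives the same invariant.
1. Y is the centroid of triangle FXK ⇒ Y = (1/3, 1/3)
2. C is the intersection of line FX and line YK ⇒ C = (1/2, 0)
3. H lies on line KF with KH:HF = 3:2 ⇒ H = (0, 2/5)
through K parallel to HX: direction (1, -2/5); meets CX at J = (5/2, 0)
J = C + t·(X−C) with t = 4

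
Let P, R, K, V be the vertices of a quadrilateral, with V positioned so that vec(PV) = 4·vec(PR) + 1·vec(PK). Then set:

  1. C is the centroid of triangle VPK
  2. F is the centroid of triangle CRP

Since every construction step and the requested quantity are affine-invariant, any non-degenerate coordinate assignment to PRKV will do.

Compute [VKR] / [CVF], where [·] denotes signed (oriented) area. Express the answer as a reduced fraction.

[VKR]:[CVF] = -4

Work in coordinates with P = (0, 0), R = (1, 0), K = (0, 1), V = (4, 1).
1. C is the centroid of triangle VPK ⇒ C = (4/3, 2/3)
2. F is the centroid of triangle CRP ⇒ F = (7/9, 2/9)
2·[VKR] = 4, 2·[CVF] = -1
[VKR]:[CVF] = 4:-1 = -4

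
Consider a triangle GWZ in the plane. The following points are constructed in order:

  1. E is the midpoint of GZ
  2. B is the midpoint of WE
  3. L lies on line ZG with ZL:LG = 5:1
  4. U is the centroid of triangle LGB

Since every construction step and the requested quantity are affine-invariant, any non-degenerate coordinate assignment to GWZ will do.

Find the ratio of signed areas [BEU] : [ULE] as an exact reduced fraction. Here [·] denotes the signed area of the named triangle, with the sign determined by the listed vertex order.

[BEU]:[ULE] = -5/2

Choose coordinates G = (0, 0), W = (1, 0), Z = (0, 1).
1. E is the midpoint of GZ ⇒ E = (0, 1/2)
2. B is the midpoint of WE ⇒ B = (1/2, 1/4)
3. L lies on line ZG with ZL:LG = 5:1 ⇒ L = (0, 1/6)
4. U is the centroid of triangle LGB ⇒ U = (1/6, 5/36)
2·[BEU] = 5/36, 2·[ULE] = -1/18
[BEU]:[ULE] = 5/36:-1/18 = -5/2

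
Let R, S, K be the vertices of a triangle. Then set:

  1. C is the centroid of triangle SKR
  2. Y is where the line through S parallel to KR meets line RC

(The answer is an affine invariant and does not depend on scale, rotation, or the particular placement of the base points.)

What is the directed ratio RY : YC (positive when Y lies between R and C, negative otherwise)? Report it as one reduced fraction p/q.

RY:YC = -3/2

Work in coordinates with R = (0, 0), S = (1, 0), K = (0, 1).
1. C is the centroid of triangle SKR ⇒ C = (1/3, 1/3)
2. Y is where the line through S parallel to KR meets line RC ⇒ Y = (1, 1)
Y = R + t·(C−R) with t = 3, so RY:YC = t:(1−t) = 3:-2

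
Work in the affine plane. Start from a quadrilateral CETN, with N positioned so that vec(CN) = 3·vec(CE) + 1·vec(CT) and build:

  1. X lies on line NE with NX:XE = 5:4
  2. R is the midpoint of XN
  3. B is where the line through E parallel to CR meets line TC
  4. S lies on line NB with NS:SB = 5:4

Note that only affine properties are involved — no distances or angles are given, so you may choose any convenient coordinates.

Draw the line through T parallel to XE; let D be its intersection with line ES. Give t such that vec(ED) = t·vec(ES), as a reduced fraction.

Work in coordinates with C = (0, 0), E = (1, 0), T = (0, 1), N = (3, 1).
1. X lies on line NE with NX:XE = 5:4 ⇒ X = (17/9, 4/9)
2. R is the midpoint of XN ⇒ R = (22/9, 13/18)
3. B is where the line through E parallel to CR meets line TC ⇒ B = (0, -13/44)
4. S lies on line NB with NS:SB = 5:4 ⇒ S = (4/3, 37/132)
through T parallel to XE: direction (-8/9, -4/9); meets ES at D = (27/5, 37/10)
D = E + t·(S−E) with t = 66/5

t = 66/5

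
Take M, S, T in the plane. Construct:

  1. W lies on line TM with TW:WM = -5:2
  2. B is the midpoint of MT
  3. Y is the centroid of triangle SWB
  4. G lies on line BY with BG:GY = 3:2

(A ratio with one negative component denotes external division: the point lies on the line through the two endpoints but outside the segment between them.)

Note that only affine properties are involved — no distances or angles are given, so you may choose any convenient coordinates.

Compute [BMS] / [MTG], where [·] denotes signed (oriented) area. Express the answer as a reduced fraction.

Set M = (0, 0), S = (1, 0), T = (0, 1); any affine frame gives the same invariant.
1. W lies on line TM with TW:WM = -5:2 ⇒ W = (0, -2/3)
2. B is the midpoint of MT ⇒ B = (0, 1/2)
3. Y is the centroid of triangle SWB ⇒ Y = (1/3, -1/18)
4. G lies on line BY with BG:GY = 3:2 ⇒ G = (1/5, 1/6)
2·[BMS] = 1/2, 2·[MTG] = -1/5
[BMS]:[MTG] = 1/2:-1/5 = -5/2

[BMS]:[MTG] = -5/2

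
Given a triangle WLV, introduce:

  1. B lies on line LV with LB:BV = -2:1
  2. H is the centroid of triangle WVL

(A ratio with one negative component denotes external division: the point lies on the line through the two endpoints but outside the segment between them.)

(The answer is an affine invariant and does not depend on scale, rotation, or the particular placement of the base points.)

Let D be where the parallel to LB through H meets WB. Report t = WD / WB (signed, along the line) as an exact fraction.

Set W = (0, 0), L = (1, 0), V = (0, 1); any affine frame gives the same invariant.
1. B lies on line LV with LB:BV = -2:1 ⇒ B = (-1, 2)
2. H is the centroid of triangle WVL ⇒ H = (1/3, 1/3)
through H parallel to LB: direction (-2, 2); meets WB at D = (-2/3, 4/3)
D = W + t·(B−W) with t = 2/3

t = 2/3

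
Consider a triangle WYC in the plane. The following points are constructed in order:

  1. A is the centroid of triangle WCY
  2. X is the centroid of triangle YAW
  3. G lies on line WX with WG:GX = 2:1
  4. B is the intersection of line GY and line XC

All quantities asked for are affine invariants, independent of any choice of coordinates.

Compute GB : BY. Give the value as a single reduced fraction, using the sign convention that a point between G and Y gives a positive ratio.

Assign W = (0, 0), Y = (1, 0), C = (0, 1) — the answer is frame-independent, so this choice is without loss of generality.
1. A is the centroid of triangle WCY ⇒ A = (1/3, 1/3)
2. X is the centroid of triangle YAW ⇒ X = (4/9, 1/9)
3. G lies on line WX with WG:GX = 2:1 ⇒ G = (8/27, 2/27)
4. B is the intersection of line GY and line XC ⇒ B = (17/36, 1/18)
B = G + t·(Y−G) with t = 1/4, so GB:BY = t:(1−t) = 1/4:3/4

GB:BY = 1/3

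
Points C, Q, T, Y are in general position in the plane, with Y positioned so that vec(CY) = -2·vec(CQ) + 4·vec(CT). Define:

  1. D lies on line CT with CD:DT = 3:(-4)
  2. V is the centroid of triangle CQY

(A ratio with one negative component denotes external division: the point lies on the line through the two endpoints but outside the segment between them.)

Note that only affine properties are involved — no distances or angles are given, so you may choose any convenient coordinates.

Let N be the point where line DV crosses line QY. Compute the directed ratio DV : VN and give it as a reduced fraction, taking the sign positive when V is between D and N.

DV:VN = 35/4

Work in coordinates with C = (0, 0), Q = (1, 0), T = (0, 1), Y = (-2, 4).
1. D lies on line CT with CD:DT = 3:(-4) ⇒ D = (0, -3)
2. V is the centroid of triangle CQY ⇒ V = (-1/3, 4/3)
line DV meets QY at N = (-13/35, 64/35)
V = D + t·(N−D) with t = 35/39, so DV:VN = 35/39:4/39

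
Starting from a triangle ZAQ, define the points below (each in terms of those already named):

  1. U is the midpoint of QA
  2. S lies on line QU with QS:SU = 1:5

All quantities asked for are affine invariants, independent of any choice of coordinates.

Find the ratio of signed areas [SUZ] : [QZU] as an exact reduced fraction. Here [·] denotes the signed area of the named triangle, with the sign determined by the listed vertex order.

Work in coordinates with Z = (0, 0), A = (1, 0), Q = (0, 1).
1. U is the midpoint of QA ⇒ U = (1/2, 1/2)
2. S lies on line QU with QS:SU = 1:5 ⇒ S = (1/12, 11/12)
2·[SUZ] = -5/12, 2·[QZU] = 1/2
[SUZ]:[QZU] = -5/12:1/2 = -5/6

[SUZ]:[QZU] = -5/6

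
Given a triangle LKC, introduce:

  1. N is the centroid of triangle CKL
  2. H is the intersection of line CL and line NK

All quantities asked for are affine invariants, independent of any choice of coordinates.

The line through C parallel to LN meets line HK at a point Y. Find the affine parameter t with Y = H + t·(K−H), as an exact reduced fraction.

t = -1/3

Assign L = (0, 0), K = (1, 0), C = (0, 1) — the answer is frame-independent, so this choice is without loss of generality.
1. N is the centroid of triangle CKL ⇒ N = (1/3, 1/3)
2. H is the intersection of line CL and line NK ⇒ H = (0, 1/2)
through C parallel to LN: direction (1/3, 1/3); meets HK at Y = (-1/3, 2/3)
Y = H + t·(K−H) with t = -1/3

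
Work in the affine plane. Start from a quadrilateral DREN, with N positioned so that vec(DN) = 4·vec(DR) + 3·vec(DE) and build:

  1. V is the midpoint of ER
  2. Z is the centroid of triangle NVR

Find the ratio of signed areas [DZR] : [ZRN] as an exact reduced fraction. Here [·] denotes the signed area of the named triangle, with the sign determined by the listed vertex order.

[DZR]:[ZRN] = -7/6

Assign D = (0, 0), R = (1, 0), E = (0, 1), N = (4, 3) — the answer is frame-independent, so this choice is without loss of generality.
1. V is the midpoint of ER ⇒ V = (1/2, 1/2)
2. Z is the centroid of triangle NVR ⇒ Z = (11/6, 7/6)
2·[DZR] = -7/6, 2·[ZRN] = 1
[DZR]:[ZRN] = -7/6:1 = -7/6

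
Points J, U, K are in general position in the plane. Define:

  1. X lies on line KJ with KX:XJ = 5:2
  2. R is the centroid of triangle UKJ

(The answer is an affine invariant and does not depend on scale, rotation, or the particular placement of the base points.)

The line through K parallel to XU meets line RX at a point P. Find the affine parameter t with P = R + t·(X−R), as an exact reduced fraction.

Set J = (0, 0), U = (1, 0), K = (0, 1); any affine frame gives the same invariant.
1. X lies on line KJ with KX:XJ = 5:2 ⇒ X = (0, 2/7)
2. R is the centroid of triangle UKJ ⇒ R = (1/3, 1/3)
through K parallel to XU: direction (1, -2/7); meets RX at P = (5/3, 11/21)
P = R + t·(X−R) with t = -4

t = -4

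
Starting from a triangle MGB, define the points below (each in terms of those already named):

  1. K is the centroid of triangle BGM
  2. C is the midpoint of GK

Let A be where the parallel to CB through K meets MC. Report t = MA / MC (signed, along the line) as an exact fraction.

t = 3/4

Set M = (0, 0), G = (1, 0), B = (0, 1); any affine frame gives the same invariant.
1. K is the centroid of triangle BGM ⇒ K = (1/3, 1/3)
2. C is the midpoint of GK ⇒ C = (2/3, 1/6)
through K parallel to CB: direction (-2/3, 5/6); meets MC at A = (1/2, 1/8)
A = M + t·(C−M) with t = 3/4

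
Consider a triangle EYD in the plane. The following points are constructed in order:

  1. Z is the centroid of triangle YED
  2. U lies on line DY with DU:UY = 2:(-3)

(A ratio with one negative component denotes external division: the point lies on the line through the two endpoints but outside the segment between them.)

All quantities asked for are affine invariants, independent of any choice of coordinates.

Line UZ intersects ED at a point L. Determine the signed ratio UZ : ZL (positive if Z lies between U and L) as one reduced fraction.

UZ:ZL = -7

Work in coordinates with E = (0, 0), Y = (1, 0), D = (0, 1).
1. Z is the centroid of triangle YED ⇒ Z = (1/3, 1/3)
2. U lies on line DY with DU:UY = 2:(-3) ⇒ U = (-2, 3)
line UZ meets ED at L = (0, 5/7)
Z = U + t·(L−U) with t = 7/6, so UZ:ZL = 7/6:-1/6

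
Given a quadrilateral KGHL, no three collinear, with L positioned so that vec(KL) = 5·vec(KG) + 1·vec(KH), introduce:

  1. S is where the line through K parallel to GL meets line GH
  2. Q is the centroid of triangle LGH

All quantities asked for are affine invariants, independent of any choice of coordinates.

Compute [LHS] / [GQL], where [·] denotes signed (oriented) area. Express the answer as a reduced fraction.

Assign K = (0, 0), G = (1, 0), H = (0, 1), L = (5, 1) — the answer is frame-independent, so this choice is without loss of generality.
1. S is where the line through K parallel to GL meets line GH ⇒ S = (4/5, 1/5)
2. Q is the centroid of triangle LGH ⇒ Q = (2, 2/3)
2·[LHS] = 4, 2·[GQL] = -5/3
[LHS]:[GQL] = 4:-5/3 = -12/5

[LHS]:[GQL] = -12/5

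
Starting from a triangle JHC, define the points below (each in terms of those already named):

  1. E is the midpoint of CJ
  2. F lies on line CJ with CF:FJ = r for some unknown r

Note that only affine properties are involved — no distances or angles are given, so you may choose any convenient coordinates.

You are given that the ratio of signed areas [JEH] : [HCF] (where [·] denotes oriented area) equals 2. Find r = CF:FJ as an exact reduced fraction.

r = -1/5

Assign J = (0, 0), H = (1, 0), C = (0, 1) — the answer is frame-independent, so this choice is without loss of generality.
1. E is the midpoint of CJ ⇒ E = (0, 1/2)
2. With CF:FJ = r, write λ = r/(r+1) so F = C + λ·(J−C); F is affine-linear in λ
Every point depending on F is an affine combination of F and λ-independent points, so each such coordinate is linear in λ; the λ² term in each signed area is a multiple of (J−C)×(J−C) = 0, so 2·[JEH] and 2·[HCF] are each linear in λ. Evaluating at λ=0 and λ=1:
  2·[JEH] = -1/2,   2·[HCF] = λ
So [JEH]:[HCF] = (-1/2) / (λ). Setting this equal to 2:
  -1/2 = 2·(λ)  ⇒  λ = -1/4
Then r = λ/(1−λ) = (-1/4)/(5/4) = -1/5. Check: with r = -1/5, F = (0, 5/4) and [JEH]:[HCF] = 2 as required.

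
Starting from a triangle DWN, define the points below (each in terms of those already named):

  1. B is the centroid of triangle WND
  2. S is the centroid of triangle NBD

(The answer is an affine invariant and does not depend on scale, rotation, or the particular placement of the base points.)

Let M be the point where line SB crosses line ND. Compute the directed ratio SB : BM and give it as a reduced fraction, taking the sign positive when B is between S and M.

SB:BM = -2/3

Work in coordinates with D = (0, 0), W = (1, 0), N = (0, 1).
1. B is the centroid of triangle WND ⇒ B = (1/3, 1/3)
2. S is the centroid of triangle NBD ⇒ S = (1/9, 4/9)
line SB meets ND at M = (0, 1/2)
B = S + t·(M−S) with t = -2, so SB:BM = -2:3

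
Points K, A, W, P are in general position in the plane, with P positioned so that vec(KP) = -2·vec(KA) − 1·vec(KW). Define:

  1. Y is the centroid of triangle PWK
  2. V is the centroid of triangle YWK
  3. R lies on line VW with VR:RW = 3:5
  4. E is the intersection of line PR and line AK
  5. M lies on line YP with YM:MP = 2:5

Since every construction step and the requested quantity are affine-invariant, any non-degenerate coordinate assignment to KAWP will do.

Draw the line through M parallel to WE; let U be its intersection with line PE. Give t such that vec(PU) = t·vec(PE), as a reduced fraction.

Assign K = (0, 0), A = (1, 0), W = (0, 1), P = (-2, -1) — the answer is frame-independent, so this choice is without loss of generality.
1. Y is the centroid of triangle PWK ⇒ Y = (-2/3, 0)
2. V is the centroid of triangle YWK ⇒ V = (-2/9, 1/3)
3. R lies on line VW with VR:RW = 3:5 ⇒ R = (-5/36, 7/12)
4. E is the intersection of line PR and line AK ⇒ E = (-47/57, 0)
5. M lies on line YP with YM:MP = 2:5 ⇒ M = (-22/21, -2/7)
through M parallel to WE: direction (-47/57, -1); meets PE at U = (-1249/1596, 1/28)
U = P + t·(E−P) with t = 29/28

t = 29/28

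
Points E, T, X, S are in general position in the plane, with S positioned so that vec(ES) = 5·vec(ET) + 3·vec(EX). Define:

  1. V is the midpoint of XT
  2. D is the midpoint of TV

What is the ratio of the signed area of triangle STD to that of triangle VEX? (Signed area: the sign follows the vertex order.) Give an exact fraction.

Assign E = (0, 0), T = (1, 0), X = (0, 1), S = (5, 3) — the answer is frame-independent, so this choice is without loss of generality.
1. V is the midpoint of XT ⇒ V = (1/2, 1/2)
2. D is the midpoint of TV ⇒ D = (3/4, 1/4)
2·[STD] = -7/4, 2·[VEX] = -1/2
[STD]:[VEX] = -7/4:-1/2 = 7/2

[STD]:[VEX] = 7/2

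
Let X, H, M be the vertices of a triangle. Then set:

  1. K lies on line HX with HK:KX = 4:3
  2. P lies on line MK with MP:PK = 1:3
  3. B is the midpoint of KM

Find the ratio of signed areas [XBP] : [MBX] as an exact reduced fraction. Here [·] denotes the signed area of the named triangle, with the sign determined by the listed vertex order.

Set X = (0, 0), H = (1, 0), M = (0, 1); any affine frame gives the same invariant.
1. K lies on line HX with HK:KX = 4:3 ⇒ K = (3/7, 0)
2. P lies on line MK with MP:PK = 1:3 ⇒ P = (3/28, 3/4)
3. B is the midpoint of KM ⇒ B = (3/14, 1/2)
2·[XBP] = 3/28, 2·[MBX] = -3/14
[XBP]:[MBX] = 3/28:-3/14 = -1/2

[XBP]:[MBX] = -1/2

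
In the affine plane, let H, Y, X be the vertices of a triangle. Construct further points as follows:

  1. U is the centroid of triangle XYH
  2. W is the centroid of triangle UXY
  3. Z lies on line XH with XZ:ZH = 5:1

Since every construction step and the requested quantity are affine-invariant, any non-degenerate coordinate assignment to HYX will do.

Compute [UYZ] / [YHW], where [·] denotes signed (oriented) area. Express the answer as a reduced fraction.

Assign H = (0, 0), Y = (1, 0), X = (0, 1) — the answer is frame-independent, so this choice is without loss of generality.
1. U is the centroid of triangle XYH ⇒ U = (1/3, 1/3)
2. W is the centroid of triangle UXY ⇒ W = (4/9, 4/9)
3. Z lies on line XH with XZ:ZH = 5:1 ⇒ Z = (0, 1/6)
2·[UYZ] = -2/9, 2·[YHW] = -4/9
[UYZ]:[YHW] = -2/9:-4/9 = 1/2

[UYZ]:[YHW] = 1/2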